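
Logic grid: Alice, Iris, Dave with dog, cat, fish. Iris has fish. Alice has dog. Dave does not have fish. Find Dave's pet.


From clues:
  Alice → dog
  Iris → fish
By elimination, Dave gets the remaining.

cat


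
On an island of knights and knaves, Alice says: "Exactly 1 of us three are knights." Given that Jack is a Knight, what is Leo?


Alice claims exactly 1 knights among Alice, Jack, Leo.
Given: Jack is a Knight.

Case 1: Alice is a Knight (tells truth)
  Then exactly 1 of the three are knights.
  Counting Alice, Jack: 2 knight(s) so far. Need -1 more → impossible.
Case 2: Alice is a Knave (lies)
  Then the count is NOT 1.
  If Leo = Knave, count = 1 = 1 → claim would be true, contradicts lie.
  If Leo = Knight, count = 2 ≠ 1 → lie confirmed ✓

Leo is a Knight.

Knight


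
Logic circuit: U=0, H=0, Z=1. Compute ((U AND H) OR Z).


U AND H = 0&0 = 0
0 OR 1 = 1

1


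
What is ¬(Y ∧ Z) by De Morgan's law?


De Morgan's law: ¬(P ∧ Q) ≡ ¬P ∨ ¬Q
¬(Y ∧ Z) = ¬Y ∨ ¬Z

¬Y ∨ ¬Z


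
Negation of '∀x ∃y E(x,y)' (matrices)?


Original: ∀x ∃y E(x,y)
Rule: ¬∀→∃, ¬∃→∀, negate predicate.
Negation: ∃x ∀y ¬E(x,y)

∃x ∀y ¬E(x,y)


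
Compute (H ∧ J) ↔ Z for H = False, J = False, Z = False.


H = False, J = False, Z = False
Step 1: H ∧ J = False AND False = False
Step 2: (False) ↔ Z: true when both sides have same truth value.
Result: False ↔ False = True

True


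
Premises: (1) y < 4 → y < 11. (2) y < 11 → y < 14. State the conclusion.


Hypothetical syllogism: P → Q, Q → R ⊢ P → R
Premise 1: y < 4 → y < 11
Premise 2: y < 11 → y < 14
Chain the implications: the middle term (y < 11) links the two.
Conclusion: If y < 4, then y < 14.

If y < 4, then y < 14.


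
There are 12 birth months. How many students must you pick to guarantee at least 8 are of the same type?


Pigeonhole: to guarantee k in one of n categories, need (k-1)×n + 1.
k = 8, n = 12
Minimum = (8-1) × 12 + 1 = 7 × 12 + 1

85


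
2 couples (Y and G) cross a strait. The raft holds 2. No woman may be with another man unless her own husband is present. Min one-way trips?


Label couples Y and G.
1. WY+WG → (far: WY,WG; near: HY,HG)
2. WY ←   (far: WG; near: HY,HG,WY)
3. HY+HG → (far: HY,HG,WG; near: WY)
4. HY ←   (far: HG,WG; near: HY,WY)  — HY returns, since WY is alone on near bank
5. HY+WY → (far: all four; near: empty)
Every state respects the constraint.
Minimum trips = 5

5


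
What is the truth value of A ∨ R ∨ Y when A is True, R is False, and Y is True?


A = True, R = False, Y = True
Step 1: A ∨ R = True OR False = True
Step 2: True ∨ Y = True OR True = True
OR is true when at least one operand is true.

True


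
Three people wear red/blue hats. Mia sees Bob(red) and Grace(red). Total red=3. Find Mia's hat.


Total red = 3, seen red = 2
Own red = 3 - 2 = 1
Mia's hat is red.

red


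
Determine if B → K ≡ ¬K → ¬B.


Expression 1: B → K
Expression 2: ¬K → ¬B
Truth table (B K | Expr1 Expr2):
  T T |   T     T
  T F |   F     F
  F T |   T     T
  F F |   T     T
All 4 rows agree, so the expressions are logically equivalent.

Yes


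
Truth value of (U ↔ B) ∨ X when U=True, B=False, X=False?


U = True, B = False, X = False
Expression: (U ↔ B) ∨ X
Step 1: U ↔ B = (True iff False) (true when values match) = False
Step 2: (False) ∨ X = False OR False = False

False


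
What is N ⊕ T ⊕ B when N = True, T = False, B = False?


N = True, T = False, B = False
Step 1: N ⊕ T = True XOR False = True
Step 2: True ⊕ B = True XOR False = True
XOR is true when an odd number of operands are true.

True


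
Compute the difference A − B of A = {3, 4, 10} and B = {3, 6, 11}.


A = {3, 4, 10}
B = {3, 6, 11}
Operation: difference A − B
In A but not B: 4, 10

{4, 10}


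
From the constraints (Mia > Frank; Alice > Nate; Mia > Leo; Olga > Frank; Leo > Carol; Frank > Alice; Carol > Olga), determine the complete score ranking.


Constraints: Mia > Frank; Alice > Nate; Mia > Leo; Olga > Frank; Leo > Carol; Frank > Alice; Carol > Olga
Method: at each step, the next-highest is the one remaining person who never appears on the smaller side of a constraint between remaining people.
  Step 1: remaining {Carol, Mia, Frank, Alice, Olga, Leo, Nate}; on the smaller side: {Carol, Frank, Alice, Olga, Leo, Nate} → Mia is next (Mia > Frank; Mia > Leo).
  Step 2: remaining {Carol, Frank, Alice, Olga, Leo, Nate}; on the smaller side: {Carol, Frank, Alice, Olga, Nate} → Leo is next (Leo > Carol).
  Step 3: remaining {Carol, Frank, Alice, Olga, Nate}; on the smaller side: {Frank, Alice, Olga, Nate} → Carol is next (Carol > Olga).
  Step 4: remaining {Frank, Alice, Olga, Nate}; on the smaller side: {Frank, Alice, Nate} → Olga is next (Olga > Frank).
  Step 5: remaining {Frank, Alice, Nate}; on the smaller side: {Alice, Nate} → Frank is next (Frank > Alice).
  Step 6: remaining {Alice, Nate}; on the smaller side: {Nate} → Alice is next (Alice > Nate).
  Step 7: only Nate remains → lowest.
Final ranking (highest to lowest):

Mia > Leo > Carol > Olga > Frank > Alice > Nate


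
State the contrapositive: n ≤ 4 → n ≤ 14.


Original: If n ≤ 4, then n ≤ 14
Contrapositive: If ¬Q, then ¬P
Negate Q: not (n ≤ 14)
Negate P: not (n ≤ 4)

If not (n ≤ 14), then not (n ≤ 4).


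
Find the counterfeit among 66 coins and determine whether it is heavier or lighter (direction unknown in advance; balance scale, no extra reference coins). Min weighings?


Let n = 66. 132 possibilities (n coins × lighter/heavier); each weighing has 3 outcomes.
Bound for k weighings: say the first weighing puts j coins on each pan. If it tips, the 2j weighed coins remain suspects (each with a known direction) and k-1 weighings give 3^(k-1) outcomes; 3^(k-1) is odd, so 2j ≤ 3^(k-1) - 1. If it balances, the n - 2j unweighed coins remain with direction unknown: 2(n - 2j) ≤ 3^(k-1) - 1 by the same parity argument. Adding, n ≤ (3^(k-1) - 1) + (3^(k-1) - 1)/2 = (3^k - 3)/2, and the classical three-group strategy achieves this (3 coins in 2 weighings, 12 in 3, 39 in 4, 120 in 5).
So we need the smallest k with (3^k - 3)/2 ≥ 66.
k = 4: (3^4 - 3)/2 = 39 < 66 ✗
k = 5: (3^5 - 3)/2 = 120 ≥ 66 ✓

5


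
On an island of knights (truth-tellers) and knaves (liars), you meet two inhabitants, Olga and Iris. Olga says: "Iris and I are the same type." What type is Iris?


Olga says: "Iris and I are the same type."
Case 1: Olga is a Knight (truth-teller)
  Statement is true → they ARE the same → Iris is also a Knight
Case 2: Olga is a Knave (liar)
  Statement is false → they are NOT the same → Iris is a Knight
In both cases, Iris is a Knight.

Knight


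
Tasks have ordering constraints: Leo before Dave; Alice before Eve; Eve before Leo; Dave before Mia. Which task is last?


Constraints: Leo before Dave; Alice before Eve; Eve before Leo; Dave before Mia
The last task can have nothing scheduled after it, so it must never appear on the left of a 'before'.
Tasks appearing before some other task: Leo, Alice, Eve, Dave.
The only task not in that list is Mia → it is last.

Mia


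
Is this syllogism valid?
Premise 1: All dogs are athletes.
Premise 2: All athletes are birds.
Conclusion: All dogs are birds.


Premise 1: All dogs are athletes.
Premise 2: All athletes are birds.
Conclusion: All dogs are birds.
Barbara syllogism (AAA-1): All A are B, All B are C → All A are C.
Middle term (athletes) distributed in premise 2.

Valid


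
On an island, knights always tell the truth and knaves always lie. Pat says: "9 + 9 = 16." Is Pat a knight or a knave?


Statement: "9 + 9 = 16."
Actual: 9 + 9 = 18
Claimed: 16
Statement is FALSE → Pat lies → Knave

Knave


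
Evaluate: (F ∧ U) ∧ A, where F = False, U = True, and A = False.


F = False, U = True, A = False
Step 1: F ∧ U = False AND True = False
Step 2: False ∧ A = False AND False = False
AND is true only when ALL operands are true.

False


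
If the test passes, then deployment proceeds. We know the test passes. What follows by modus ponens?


Modus ponens: P → Q, P ⊢ Q
P: the test passes
Q: deployment proceeds
We have P → Q and P is true.
By modus ponens, Q must be true.

Deployment proceeds


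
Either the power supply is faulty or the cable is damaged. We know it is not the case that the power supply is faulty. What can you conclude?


Disjunctive syllogism: P ∨ Q, ¬P ⊢ Q
Disjunction: the power supply is faulty ∨ the cable is damaged
We know it is not the case that the power supply is faulty.
By disjunctive syllogism, the other disjunct must be true.

The cable is damaged


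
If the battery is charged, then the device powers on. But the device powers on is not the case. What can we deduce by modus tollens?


Modus tollens: P → Q, ¬Q ⊢ ¬P
P: the battery is charged
Q: the device powers on
We have P → Q and Q is false.
By modus tollens, P must be false.

It is not the case that the battery is charged


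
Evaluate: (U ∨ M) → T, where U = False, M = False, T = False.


U = False, M = False, T = False
Step 1: U ∨ M = False OR False = False
Step 2: (False) → T: false only when antecedent=True and T=False.
Result: True

True


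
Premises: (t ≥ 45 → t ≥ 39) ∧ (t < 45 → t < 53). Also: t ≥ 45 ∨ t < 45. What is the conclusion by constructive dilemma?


Constructive dilemma: (P → Q) ∧ (R → S), P ∨ R ⊢ Q ∨ S
Premise 1: t ≥ 45 → t ≥ 39
Premise 2: t < 45 → t < 53
Premise 3: t ≥ 45 ∨ t < 45
Case 1: Assuming t ≥ 45, then by Premise 1, t ≥ 39.
Case 2: Assuming t < 45, then by Premise 2, t < 53.
Since one of t ≥ 45 or t < 45 must hold, we get t ≥ 39 or t < 53.

t ≥ 39 or t < 53.


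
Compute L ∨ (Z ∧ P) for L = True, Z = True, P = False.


L = True, Z = True, P = False
Step 1: Z ∧ P = True AND False = False
Step 2: L ∨ False = True OR False = True
AND evaluated first (higher precedence); then OR applied.

True


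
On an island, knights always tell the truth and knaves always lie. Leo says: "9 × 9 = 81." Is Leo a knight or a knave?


Statement: "9 × 9 = 81."
Actual: 9 × 9 = 81
Claimed: 81
Statement is TRUE → Leo tells the truth → Knight

Knight


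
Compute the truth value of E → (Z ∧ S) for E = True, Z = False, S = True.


E = True, Z = False, S = True
Step 1: Z ∧ S = False AND True = False
Step 2: E → (False): false only when E=True and consequent=False.
Result: False

False


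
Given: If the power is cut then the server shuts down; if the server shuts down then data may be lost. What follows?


Hypothetical syllogism: P → Q, Q → R ⊢ P → R
Premise 1: the power is cut → the server shuts down
Premise 2: the server shuts down → data may be lost
Chain the implications: the middle term (the server shuts down) links the two.
Conclusion: If the power is cut, then data may be lost.

If the power is cut, then data may be lost.


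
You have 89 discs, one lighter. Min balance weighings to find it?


Each weighing has 3 outcomes (left heavy / balance / right heavy), so k weighings distinguish at most 3^k cases; splitting into three near-equal groups achieves this.
Need 3^k ≥ 89: 3^4 = 81 < 89 ≤ 3^5 = 243
k = ⌈log₃(89)⌉ = 5

5


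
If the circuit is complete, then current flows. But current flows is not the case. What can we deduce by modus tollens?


Modus tollens: P → Q, ¬Q ⊢ ¬P
P: the circuit is complete
Q: current flows
We have P → Q and Q is false.
By modus tollens, P must be false.

It is not the case that the circuit is complete


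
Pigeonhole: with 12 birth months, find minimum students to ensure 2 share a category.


Pigeonhole: to guarantee k in one of n categories, need (k-1)×n + 1.
k = 2, n = 12
Minimum = (2-1) × 12 + 1 = 1 × 12 + 1

13


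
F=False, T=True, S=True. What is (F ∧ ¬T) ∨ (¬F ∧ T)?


F = False, T = True, S = True
Expression: (F ∧ ¬T) ∨ (¬F ∧ T)
Step 1: ¬T = NOT True = False
Step 2: F ∧ ¬T = False AND False = False
Step 3: ¬F = NOT False = True
Step 4: ¬F ∧ T = True AND True = True
Step 5: (False) ∨ (True) = False OR True = True

True


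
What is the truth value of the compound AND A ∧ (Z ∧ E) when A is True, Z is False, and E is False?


A = True, Z = False, E = False
Step 1: Z ∧ E = False AND False = False
Step 2: A ∧ False = True AND False = False
AND is true only when ALL operands are true.

False


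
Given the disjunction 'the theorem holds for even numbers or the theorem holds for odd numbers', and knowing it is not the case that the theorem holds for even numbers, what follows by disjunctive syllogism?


Disjunctive syllogism: P ∨ Q, ¬P ⊢ Q
Disjunction: the theorem holds for even numbers ∨ the theorem holds for odd numbers
We know it is not the case that the theorem holds for even numbers.
By disjunctive syllogism, the other disjunct must be true.

The theorem holds for odd numbers


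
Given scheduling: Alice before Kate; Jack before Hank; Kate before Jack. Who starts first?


Constraints: Alice before Kate; Jack before Hank; Kate before Jack
The first task can have nothing scheduled before it, so it must never appear on the right of a 'before'.
Tasks appearing after some 'before': Kate, Hank, Jack.
The only task not in that list is Alice → it is first.

Alice


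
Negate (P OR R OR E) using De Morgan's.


De Morgan's law: ¬(P ∨ Q ∨ R) ≡ ¬P ∧ ¬Q ∧ ¬R
¬(P ∨ R ∨ E) = ¬P ∧ ¬R ∧ ¬E

¬P ∧ ¬R ∧ ¬E


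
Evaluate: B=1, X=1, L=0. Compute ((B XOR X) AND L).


B XOR X = 1^1 = 0
0 AND 0 = 0

0


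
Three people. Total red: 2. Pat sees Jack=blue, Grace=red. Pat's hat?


Total red = 2, seen red = 1
Own red = 2 - 1 = 1
Pat's hat is red.

red


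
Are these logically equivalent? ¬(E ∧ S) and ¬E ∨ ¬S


Expression 1: ¬(E ∧ S)
Expression 2: ¬E ∨ ¬S
Truth table (E S | Expr1 Expr2):
  T T |   F     F
  T F |   T     T
  F T |   T     T
  F F |   T     T
All 4 rows agree, so the expressions are logically equivalent.

Yes


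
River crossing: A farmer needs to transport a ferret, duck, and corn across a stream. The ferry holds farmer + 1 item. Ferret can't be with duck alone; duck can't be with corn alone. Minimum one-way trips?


1. farmer+duck → 2. farmer ← 3. farmer+ferret → 4. farmer+duck ← 5. farmer+corn → 6. farmer ← 7. farmer+duck →
Minimum trips = 7

7


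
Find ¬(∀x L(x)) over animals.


Original: ∀x L(x)
Rule: ¬∀→∃, ¬∃→∀, negate predicate.
Negation: ∃x ¬L(x)

∃x ¬L(x)


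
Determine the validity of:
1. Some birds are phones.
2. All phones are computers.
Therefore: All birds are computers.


Premise 1: Some birds are phones.
Premise 2: All phones are computers.
Conclusion: All birds are computers.
Fallacy: illicit minor. The minor term (birds) is distributed in the conclusion ('All birds ...') but undistributed in its premise ('Some birds are phones' doesn't cover all birds).
Only 'Some birds are computers' follows, not 'All'.

Invalid


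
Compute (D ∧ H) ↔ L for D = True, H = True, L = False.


D = True, H = True, L = False
Step 1: D ∧ H = True AND True = True
Step 2: (True) ↔ L: true when both sides have same truth value.
Result: True ↔ False = False

False


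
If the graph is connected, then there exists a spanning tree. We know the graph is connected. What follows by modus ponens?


Modus ponens: P → Q, P ⊢ Q
P: the graph is connected
Q: there exists a spanning tree
We have P → Q and P is true.
By modus ponens, Q must be true.

There exists a spanning tree


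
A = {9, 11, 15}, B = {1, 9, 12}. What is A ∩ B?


A = {9, 11, 15}
B = {1, 9, 12}
Operation: intersection
Elements in both: 9

{9}


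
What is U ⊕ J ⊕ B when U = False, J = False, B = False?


U = False, J = False, B = False
Step 1: U ⊕ J = False XOR False = False
Step 2: False ⊕ B = False XOR False = False
XOR is true when an odd number of operands are true.

False


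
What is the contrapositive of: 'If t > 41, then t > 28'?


Original: If t > 41, then t > 28
Contrapositive: If ¬Q, then ¬P
Negate Q: not (t > 28)
Negate P: not (t > 41)

If not (t > 28), then not (t > 41).


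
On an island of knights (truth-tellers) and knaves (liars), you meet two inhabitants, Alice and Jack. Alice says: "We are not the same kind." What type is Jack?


Alice says: "We are not the same kind."
Case 1: Alice is a Knight (truth-teller)
  Statement is true → they ARE different → Jack is a Knave
Case 2: Alice is a Knave (liar)
  Statement is false → they are NOT different → Jack is a Knave
In both cases, Jack is a Knave.

Knave


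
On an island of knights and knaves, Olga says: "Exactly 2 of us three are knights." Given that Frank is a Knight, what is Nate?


Olga claims exactly 2 knights among Olga, Frank, Nate.
Given: Frank is a Knight.

Case 1: Olga is a Knight (tells truth)
  Then exactly 2 of the three are knights.
  Counting Olga, Frank: 2 knight(s) so far. Need 0 more → Nate = Knave.
Case 2: Olga is a Knave (lies)
  Then the count is NOT 2.
  If Nate = Knight, count = 2 = 2 → claim would be true, contradicts lie.
  If Nate = Knave, count = 1 ≠ 2 → lie confirmed ✓

Nate is a Knave.

Knave


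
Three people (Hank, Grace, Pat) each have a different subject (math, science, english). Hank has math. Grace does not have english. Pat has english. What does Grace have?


From clues:
  Pat → english
  Hank → math
By elimination, Grace gets the remaining.

science


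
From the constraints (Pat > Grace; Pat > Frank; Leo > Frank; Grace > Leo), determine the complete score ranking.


Constraints: Pat > Grace; Pat > Frank; Leo > Frank; Grace > Leo
Method: at each step, the next-highest is the one remaining person who never appears on the smaller side of a constraint between remaining people.
  Step 1: remaining {Grace, Frank, Leo, Pat}; on the smaller side: {Grace, Frank, Leo} → Pat is next (Pat > Grace; Pat > Frank).
  Step 2: remaining {Grace, Frank, Leo}; on the smaller side: {Frank, Leo} → Grace is next (Grace > Leo).
  Step 3: remaining {Frank, Leo}; on the smaller side: {Frank} → Leo is next (Leo > Frank).
  Step 4: only Frank remains → lowest.
Final ranking (highest to lowest):

Pat > Grace > Leo > Frank


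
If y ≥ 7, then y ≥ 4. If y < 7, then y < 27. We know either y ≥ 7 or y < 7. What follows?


Constructive dilemma: (P → Q) ∧ (R → S), P ∨ R ⊢ Q ∨ S
Premise 1: y ≥ 7 → y ≥ 4
Premise 2: y < 7 → y < 27
Premise 3: y ≥ 7 ∨ y < 7
Case 1: Assuming y ≥ 7, then by Premise 1, y ≥ 4.
Case 2: Assuming y < 7, then by Premise 2, y < 27.
Since one of y ≥ 7 or y < 7 must hold, we get y ≥ 4 or y < 27.

y ≥ 4 or y < 27.


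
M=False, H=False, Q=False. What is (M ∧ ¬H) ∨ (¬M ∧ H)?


M = False, H = False, Q = False
Expression: (M ∧ ¬H) ∨ (¬M ∧ H)
Step 1: ¬H = NOT False = True
Step 2: M ∧ ¬H = False AND True = False
Step 3: ¬M = NOT False = True
Step 4: ¬M ∧ H = True AND False = False
Step 5: (False) ∨ (False) = False OR False = False

False


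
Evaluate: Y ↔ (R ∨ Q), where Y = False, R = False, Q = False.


Y = False, R = False, Q = False
Step 1: R ∨ Q = False OR False = False
Step 2: Y ↔ (False): true when both sides have same truth value.
Result: False ↔ False = True

True


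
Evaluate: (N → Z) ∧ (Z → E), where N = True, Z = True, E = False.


N = True, Z = True, E = False
Step 1: N → Z is false only when N=True and Z=False. Result: True
Step 2: Z → E is false only when Z=True and E=False. Result: False
Step 3: True ∧ False = False

False


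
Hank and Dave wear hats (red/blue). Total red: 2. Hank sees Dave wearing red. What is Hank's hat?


Total red = 2, Dave = red
Red accounted for: 1
Remaining for Hank: 1
Hank's hat is red.

red


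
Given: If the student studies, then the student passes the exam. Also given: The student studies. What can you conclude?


Modus ponens: P → Q, P ⊢ Q
P: the student studies
Q: the student passes the exam
We have P → Q and P is true.
By modus ponens, Q must be true.

The student passes the exam


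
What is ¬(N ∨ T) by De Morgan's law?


De Morgan's law: ¬(P ∨ Q) ≡ ¬P ∧ ¬Q
¬(N ∨ T) = ¬N ∧ ¬T

¬N ∧ ¬T


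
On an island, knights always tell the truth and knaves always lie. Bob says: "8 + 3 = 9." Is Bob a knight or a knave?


Statement: "8 + 3 = 9."
Actual: 8 + 3 = 11
Claimed: 9
Statement is FALSE → Bob lies → Knave

Knave


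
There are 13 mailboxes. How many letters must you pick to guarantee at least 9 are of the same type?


Pigeonhole: to guarantee k in one of n categories, need (k-1)×n + 1.
k = 9, n = 13
Minimum = (9-1) × 13 + 1 = 8 × 13 + 1

105


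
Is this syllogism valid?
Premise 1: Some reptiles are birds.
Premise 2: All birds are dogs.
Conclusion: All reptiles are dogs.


Premise 1: Some reptiles are birds.
Premise 2: All birds are dogs.
Conclusion: All reptiles are dogs.
Fallacy: illicit minor. The minor term (reptiles) is distributed in the conclusion ('All reptiles ...') but undistributed in its premise ('Some reptiles are birds' doesn't cover all reptiles).
Only 'Some reptiles are dogs' follows, not 'All'.

Invalid


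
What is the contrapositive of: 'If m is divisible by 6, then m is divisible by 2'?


Original: If m is divisible by 6, then m is divisible by 2
Contrapositive: If ¬Q, then ¬P
Negate Q: not (m is divisible by 2)
Negate P: not (m is divisible by 6)

If not (m is divisible by 2), then not (m is divisible by 6).


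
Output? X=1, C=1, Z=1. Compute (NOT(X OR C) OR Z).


X OR C = 1
NOT(1) = 0
0 OR 1 = 1

1


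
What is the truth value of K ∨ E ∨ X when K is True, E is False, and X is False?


K = True, E = False, X = False
Step 1: K ∨ E = True OR False = True
Step 2: True ∨ X = True OR False = True
OR is true when at least one operand is true.

True


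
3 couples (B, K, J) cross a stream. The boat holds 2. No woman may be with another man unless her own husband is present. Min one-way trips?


Label couples B, K, J (H = husband, W = wife).
Counting alone: 6 people, the boat carries 2 and someone must bring it back, so each round trip nets at most +1 on the far side until the last crossing → at least 9 trips. The jealousy constraint makes 9 impossible; the shortest valid schedule has 11:
1. WB+WK →  (far: WB,WK; near: HB,HK,HJ,WJ)
2. WB ←       (far: WK; near: HB,HK,HJ,WB,WJ)
3. WB+WJ →  (far: WB,WK,WJ; near: HB,HK,HJ)
4. WB ←       (far: WK,WJ; near: HB,HK,HJ,WB)
5. HK+HJ →  (far: HK,WK,HJ,WJ; near: HB,WB)
6. HK+WK ←  (far: HJ,WJ; near: HB,WB,HK,WK)
7. HB+HK →  (far: HB,HK,HJ,WJ; near: WB,WK)
8. WJ ←       (far: HB,HK,HJ; near: WB,WK,WJ)
9. WB+WK →  (far: HB,WB,HK,WK,HJ; near: WJ)
10. HJ ←      (far: HB,WB,HK,WK; near: HJ,WJ)
11. HJ+WJ → (far: all six; near: empty)
In every state each wife is either with her husband or with no other man.
Minimum trips = 11

11


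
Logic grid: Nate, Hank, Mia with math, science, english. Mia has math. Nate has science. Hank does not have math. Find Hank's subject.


From clues:
  Mia → math
  Nate → science
By elimination, Hank gets the remaining.

english


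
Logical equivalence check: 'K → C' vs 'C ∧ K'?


Expression 1: K → C
Expression 2: C ∧ K
Truth table (K C | Expr1 Expr2):
  T T |   T     T
  T F |   F     F
  F T |   T     F   ← differ
  F F |   T     F   ← differ
Counterexample: K=F, C=T gives Expr1 = T but Expr2 = F, so the expressions are NOT logically equivalent.

No


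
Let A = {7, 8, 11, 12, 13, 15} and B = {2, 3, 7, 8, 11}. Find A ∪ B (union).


A = {7, 8, 11, 12, 13, 15}
B = {2, 3, 7, 8, 11}
Operation: union
All elements combined: 2, 3, 7, 8, 11, 12, 13, 15

{2, 3, 7, 8, 11, 12, 13, 15}


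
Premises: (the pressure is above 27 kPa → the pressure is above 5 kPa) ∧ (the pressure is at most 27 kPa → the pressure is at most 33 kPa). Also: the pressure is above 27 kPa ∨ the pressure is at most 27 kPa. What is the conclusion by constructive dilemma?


Constructive dilemma: (P → Q) ∧ (R → S), P ∨ R ⊢ Q ∨ S
Premise 1: the pressure is above 27 kPa → the pressure is above 5 kPa
Premise 2: the pressure is at most 27 kPa → the pressure is at most 33 kPa
Premise 3: the pressure is above 27 kPa ∨ the pressure is at most 27 kPa
Case 1: Assuming the pressure is above 27 kPa, then by Premise 1, the pressure is above 5 kPa.
Case 2: Assuming the pressure is at most 27 kPa, then by Premise 2, the pressure is at most 33 kPa.
Since one of the pressure is above 27 kPa or the pressure is at most 27 kPa must hold, we get the pressure is above 5 kPa or the pressure is at most 33 kPa.

The pressure is above 5 kPa or the pressure is at most 33 kPa.


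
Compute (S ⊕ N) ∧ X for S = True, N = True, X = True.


S = True, N = True, X = True
Step 1: S ⊕ N = True XOR True = False
Step 2: False ∧ X = False AND True = False
XOR true when exactly one of S,N is true; then AND with X.

False


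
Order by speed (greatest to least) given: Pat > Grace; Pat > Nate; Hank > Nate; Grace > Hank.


Constraints: Pat > Grace; Pat > Nate; Hank > Nate; Grace > Hank
Method: at each step, the next-highest is the one remaining person who never appears on the smaller side of a constraint between remaining people.
  Step 1: remaining {Nate, Pat, Hank, Grace}; on the smaller side: {Nate, Hank, Grace} → Pat is next (Pat > Grace; Pat > Nate).
  Step 2: remaining {Nate, Hank, Grace}; on the smaller side: {Nate, Hank} → Grace is next (Grace > Hank).
  Step 3: remaining {Nate, Hank}; on the smaller side: {Nate} → Hank is next (Hank > Nate).
  Step 4: only Nate remains → lowest.
Final ranking (highest to lowest):

Pat > Grace > Hank > Nate


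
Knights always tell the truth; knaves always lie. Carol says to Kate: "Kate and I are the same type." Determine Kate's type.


Carol says: "Kate and I are the same type."
Case 1: Carol is a Knight (truth-teller)
  Statement is true → they ARE the same → Kate is also a Knight
Case 2: Carol is a Knave (liar)
  Statement is false → they are NOT the same → Kate is a Knight
In both cases, Kate is a Knight.

Knight


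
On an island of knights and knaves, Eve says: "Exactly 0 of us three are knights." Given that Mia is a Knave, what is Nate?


Eve claims exactly 0 knights among Eve, Mia, Nate.
Given: Mia is a Knave.

Case 1: Eve is a Knight (tells truth)
  Then exactly 0 of the three are knights.
  Counting Eve, Mia: 1 knight(s) so far. Need -1 more → impossible.
Case 2: Eve is a Knave (lies)
  Then the count is NOT 0.
  If Nate = Knave, count = 0 = 0 → claim would be true, contradicts lie.
  If Nate = Knight, count = 1 ≠ 0 → lie confirmed ✓

Nate is a Knight.

Knight


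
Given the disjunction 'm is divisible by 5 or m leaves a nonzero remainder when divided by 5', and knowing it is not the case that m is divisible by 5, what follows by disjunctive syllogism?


Disjunctive syllogism: P ∨ Q, ¬P ⊢ Q
Disjunction: m is divisible by 5 ∨ m leaves a nonzero remainder when divided by 5
We know it is not the case that m is divisible by 5.
By disjunctive syllogism, the other disjunct must be true.

m leaves a nonzero remainder when divided by 5


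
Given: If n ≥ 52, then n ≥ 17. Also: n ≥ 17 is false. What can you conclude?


Modus tollens: P → Q, ¬Q ⊢ ¬P
P: n ≥ 52
Q: n ≥ 17
We have P → Q and Q is false.
By modus tollens, P must be false.

It is not the case that n ≥ 52


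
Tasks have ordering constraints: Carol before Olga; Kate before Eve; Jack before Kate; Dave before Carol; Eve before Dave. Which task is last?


Constraints: Carol before Olga; Kate before Eve; Jack before Kate; Dave before Carol; Eve before Dave
The last task can have nothing scheduled after it, so it must never appear on the left of a 'before'.
Tasks appearing before some other task: Carol, Kate, Jack, Dave, Eve.
The only task not in that list is Olga → it is last.

Olga


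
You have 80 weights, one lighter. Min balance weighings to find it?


Each weighing has 3 outcomes (left heavy / balance / right heavy), so k weighings distinguish at most 3^k cases; splitting into three near-equal groups achieves this.
Need 3^k ≥ 80: 3^3 = 27 < 80 ≤ 3^4 = 81
k = ⌈log₃(80)⌉ = 4

4


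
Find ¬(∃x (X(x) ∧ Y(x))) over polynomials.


Original: ∃x (X(x) ∧ Y(x))
Rule: ¬∀→∃, ¬∃→∀, negate predicate.
Negation: ∀x (¬X(x) ∨ ¬Y(x))

∀x (¬X(x) ∨ ¬Y(x))


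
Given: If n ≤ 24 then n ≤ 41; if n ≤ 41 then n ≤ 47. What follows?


Hypothetical syllogism: P → Q, Q → R ⊢ P → R
Premise 1: n ≤ 24 → n ≤ 41
Premise 2: n ≤ 41 → n ≤ 47
Chain the implications: the middle term (n ≤ 41) links the two.
Conclusion: If n ≤ 24, then n ≤ 47.

If n ≤ 24, then n ≤ 47.


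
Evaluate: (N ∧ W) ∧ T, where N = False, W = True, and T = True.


N = False, W = True, T = True
Step 1: N ∧ W = False AND True = False
Step 2: False ∧ T = False AND True = False
AND is true only when ALL operands are true.

False


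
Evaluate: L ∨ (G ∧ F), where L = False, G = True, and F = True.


L = False, G = True, F = True
Step 1: G ∧ F = True AND True = True
Step 2: L ∨ True = False OR True = True
AND evaluated first (higher precedence); then OR applied.

True


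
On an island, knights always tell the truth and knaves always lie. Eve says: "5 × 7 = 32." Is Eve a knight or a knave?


Statement: "5 × 7 = 32."
Actual: 5 × 7 = 35
Claimed: 32
Statement is FALSE → Eve lies → Knave

Knave


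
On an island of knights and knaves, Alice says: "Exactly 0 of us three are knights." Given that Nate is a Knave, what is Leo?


Alice claims exactly 0 knights among Alice, Nate, Leo.
Given: Nate is a Knave.

Case 1: Alice is a Knight (tells truth)
  Then exactly 0 of the three are knights.
  Counting Alice, Nate: 1 knight(s) so far. Need -1 more → impossible.
Case 2: Alice is a Knave (lies)
  Then the count is NOT 0.
  If Leo = Knave, count = 0 = 0 → claim would be true, contradicts lie.
  If Leo = Knight, count = 1 ≠ 0 → lie confirmed ✓

Leo is a Knight.

Knight


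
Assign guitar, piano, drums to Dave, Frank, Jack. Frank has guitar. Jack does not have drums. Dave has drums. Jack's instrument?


From clues:
  Dave → drums
  Frank → guitar
By elimination, Jack gets the remaining.

piano


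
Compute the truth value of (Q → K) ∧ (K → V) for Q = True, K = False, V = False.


Q = True, K = False, V = False
Step 1: Q → K is false only when Q=True and K=False. Result: False
Step 2: K → V is false only when K=True and V=False. Result: True
Step 3: False ∧ True = False

False


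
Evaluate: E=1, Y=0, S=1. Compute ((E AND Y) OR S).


E AND Y = 1&0 = 0
0 OR 1 = 1

1


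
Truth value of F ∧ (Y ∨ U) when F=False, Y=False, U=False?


F = False, Y = False, U = False
Expression: F ∧ (Y ∨ U)
Step 1: Y ∨ U = False OR False = False
Step 2: F ∧ (False) = False AND False = False

False


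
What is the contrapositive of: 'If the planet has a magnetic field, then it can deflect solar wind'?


Original: If the planet has a magnetic field, then it can deflect solar wind
Contrapositive: If ¬Q, then ¬P
Negate Q: not (it can deflect solar wind)
Negate P: not (the planet has a magnetic field)

If not (it can deflect solar wind), then not (the planet has a magnetic field).


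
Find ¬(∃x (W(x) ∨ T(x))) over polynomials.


Original: ∃x (W(x) ∨ T(x))
Rule: ¬∀→∃, ¬∃→∀, negate predicate.
Negation: ∀x (¬W(x) ∧ ¬T(x))

∀x (¬W(x) ∧ ¬T(x))


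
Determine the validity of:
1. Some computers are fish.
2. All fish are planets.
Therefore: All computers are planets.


Premise 1: Some computers are fish.
Premise 2: All fish are planets.
Conclusion: All computers are planets.
Fallacy: illicit minor. The minor term (computers) is distributed in the conclusion ('All computers ...') but undistributed in its premise ('Some computers are fish' doesn't cover all computers).
Only 'Some computers are planets' follows, not 'All'.

Invalid


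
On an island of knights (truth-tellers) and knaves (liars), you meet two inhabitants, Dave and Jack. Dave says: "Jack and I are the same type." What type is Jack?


Dave says: "Jack and I are the same type."
Case 1: Dave is a Knight (truth-teller)
  Statement is true → they ARE the same → Jack is also a Knight
Case 2: Dave is a Knave (liar)
  Statement is false → they are NOT the same → Jack is a Knight
In both cases, Jack is a Knight.

Knight


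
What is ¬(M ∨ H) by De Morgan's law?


De Morgan's law: ¬(P ∨ Q) ≡ ¬P ∧ ¬Q
¬(M ∨ H) = ¬M ∧ ¬H

¬M ∧ ¬H


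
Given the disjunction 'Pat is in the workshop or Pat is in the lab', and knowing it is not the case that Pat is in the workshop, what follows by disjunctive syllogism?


Disjunctive syllogism: P ∨ Q, ¬P ⊢ Q
Disjunction: Pat is in the workshop ∨ Pat is in the lab
We know it is not the case that Pat is in the workshop.
By disjunctive syllogism, the other disjunct must be true.

Pat is in the lab


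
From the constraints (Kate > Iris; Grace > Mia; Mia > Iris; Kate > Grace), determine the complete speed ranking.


Constraints: Kate > Iris; Grace > Mia; Mia > Iris; Kate > Grace
Method: at each step, the next-highest is the one remaining person who never appears on the smaller side of a constraint between remaining people.
  Step 1: remaining {Iris, Grace, Mia, Kate}; on the smaller side: {Iris, Grace, Mia} → Kate is next (Kate > Iris; Kate > Grace).
  Step 2: remaining {Iris, Grace, Mia}; on the smaller side: {Iris, Mia} → Grace is next (Grace > Mia).
  Step 3: remaining {Iris, Mia}; on the smaller side: {Iris} → Mia is next (Mia > Iris).
  Step 4: only Iris remains → lowest.
Final ranking (highest to lowest):

Kate > Grace > Mia > Iris


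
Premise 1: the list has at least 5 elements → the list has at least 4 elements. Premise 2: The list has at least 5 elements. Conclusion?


Modus ponens: P → Q, P ⊢ Q
P: the list has at least 5 elements
Q: the list has at least 4 elements
We have P → Q and P is true.
By modus ponens, Q must be true.

The list has at least 4 elements


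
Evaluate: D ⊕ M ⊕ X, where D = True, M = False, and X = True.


D = True, M = False, X = True
Step 1: D ⊕ M = True XOR False = True
Step 2: True ⊕ X = True XOR True = False
XOR is true when an odd number of operands are true.

False


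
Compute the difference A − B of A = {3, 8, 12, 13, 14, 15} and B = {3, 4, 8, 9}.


A = {3, 8, 12, 13, 14, 15}
B = {3, 4, 8, 9}
Operation: difference A − B
In A but not B: 12, 13, 14, 15

{12, 13, 14, 15}


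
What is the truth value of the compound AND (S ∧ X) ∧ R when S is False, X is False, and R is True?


S = False, X = False, R = True
Step 1: S ∧ X = False AND False = False
Step 2: False ∧ R = False AND True = False
AND is true only when ALL operands are true.

False


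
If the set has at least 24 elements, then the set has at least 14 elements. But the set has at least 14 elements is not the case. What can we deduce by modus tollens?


Modus tollens: P → Q, ¬Q ⊢ ¬P
P: the set has at least 24 elements
Q: the set has at least 14 elements
We have P → Q and Q is false.
By modus tollens, P must be false.

It is not the case that the set has at least 24 elements


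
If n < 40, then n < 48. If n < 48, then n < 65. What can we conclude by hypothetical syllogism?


Hypothetical syllogism: P → Q, Q → R ⊢ P → R
Premise 1: n < 40 → n < 48
Premise 2: n < 48 → n < 65
Chain the implications: the middle term (n < 48) links the two.
Conclusion: If n < 40, then n < 65.

If n < 40, then n < 65.


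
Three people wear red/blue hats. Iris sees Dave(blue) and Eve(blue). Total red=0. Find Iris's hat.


Total red = 0, seen red = 0
Own red = 0 - 0 = 0
Iris's hat is blue.

blue


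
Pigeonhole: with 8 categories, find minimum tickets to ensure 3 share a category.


Pigeonhole: to guarantee k in one of n categories, need (k-1)×n + 1.
k = 3, n = 8
Minimum = (3-1) × 8 + 1 = 2 × 8 + 1

17


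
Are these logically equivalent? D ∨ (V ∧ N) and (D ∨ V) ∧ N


Expression 1: D ∨ (V ∧ N)
Expression 2: (D ∨ V) ∧ N
Truth table (D V N | Expr1 Expr2):
  T T T |   T     T
  T T F |   T     F   ← differ
  T F T |   T     T
  T F F |   T     F   ← differ
  F T T |   T     T
  F T F |   F     F
  F F T |   F     F
  F F F |   F     F
Counterexample: D=T, V=T, N=F gives Expr1 = T but Expr2 = F, so the expressions are NOT logically equivalent.

No


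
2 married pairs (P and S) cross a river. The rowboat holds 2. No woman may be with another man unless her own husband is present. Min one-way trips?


Label couples P and S.
1. WP+WS → (far: WP,WS; near: HP,HS)
2. WP ←   (far: WS; near: HP,HS,WP)
3. HP+HS → (far: HP,HS,WS; near: WP)
4. HP ←   (far: HS,WS; near: HP,WP)  — HP returns, since WP is alone on near bank
5. HP+WP → (far: all four; near: empty)
Every state respects the constraint.
Minimum trips = 5

5


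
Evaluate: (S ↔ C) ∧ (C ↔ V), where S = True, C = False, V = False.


S = True, C = False, V = False
Step 1: S ↔ C is true when S and C have the same value. Result: False
Step 2: C ↔ V is true when C and V have the same value. Result: True
Step 3: False ∧ True = False

False


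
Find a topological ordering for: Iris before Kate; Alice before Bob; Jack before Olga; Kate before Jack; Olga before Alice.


Constraints: Iris before Kate; Alice before Bob; Jack before Olga; Kate before Jack; Olga before Alice
Method: repeatedly schedule the remaining task that has no remaining task required before it.
  Step 1: remaining {Alice, Kate, Iris, Jack, Olga, Bob}; every task except Iris still has a predecessor pending → schedule Iris.
  Step 2: remaining {Alice, Kate, Jack, Olga, Bob}; every task except Kate still has a predecessor pending → schedule Kate.
  Step 3: remaining {Alice, Jack, Olga, Bob}; every task except Jack still has a predecessor pending → schedule Jack.
  Step 4: remaining {Alice, Olga, Bob}; every task except Olga still has a predecessor pending → schedule Olga.
  Step 5: remaining {Alice, Bob}; every task except Alice still has a predecessor pending → schedule Alice.
  Step 6: only Bob remains → schedule Bob.
Resulting order:

Iris → Kate → Jack → Olga → Alice → Bob


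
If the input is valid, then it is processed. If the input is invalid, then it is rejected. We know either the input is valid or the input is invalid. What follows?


Constructive dilemma: (P → Q) ∧ (R → S), P ∨ R ⊢ Q ∨ S
Premise 1: the input is valid → it is processed
Premise 2: the input is invalid → it is rejected
Premise 3: the input is valid ∨ the input is invalid
Case 1: Assuming the input is valid, then by Premise 1, it is processed.
Case 2: Assuming the input is invalid, then by Premise 2, it is rejected.
Since one of the input is valid or the input is invalid must hold, we get it is processed or it is rejected.

It is processed or it is rejected.


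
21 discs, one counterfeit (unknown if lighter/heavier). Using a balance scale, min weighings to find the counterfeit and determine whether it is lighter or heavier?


Let n = 21. 42 possibilities (n discs × lighter/heavier); each weighing has 3 outcomes.
Bound for k weighings: say the first weighing puts j discs on each pan. If it tips, the 2j weighed discs remain suspects (each with a known direction) and k-1 weighings give 3^(k-1) outcomes; 3^(k-1) is odd, so 2j ≤ 3^(k-1) - 1. If it balances, the n - 2j unweighed discs remain with direction unknown: 2(n - 2j) ≤ 3^(k-1) - 1 by the same parity argument. Adding, n ≤ (3^(k-1) - 1) + (3^(k-1) - 1)/2 = (3^k - 3)/2, and the classical three-group strategy achieves this (3 discs in 2 weighings, 12 in 3, 39 in 4, 120 in 5).
So we need the smallest k with (3^k - 3)/2 ≥ 21.
k = 3: (3^3 - 3)/2 = 12 < 21 ✗
k = 4: (3^4 - 3)/2 = 39 ≥ 21 ✓

4
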